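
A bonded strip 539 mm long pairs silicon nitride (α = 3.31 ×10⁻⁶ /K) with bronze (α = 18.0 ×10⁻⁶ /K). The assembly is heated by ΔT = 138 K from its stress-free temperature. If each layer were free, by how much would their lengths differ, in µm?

1090 µm

Δα = |3.31 − 18.0|×10⁻⁶/K = 14.7×10⁻⁶/K.
ΔL_mismatch = Δα·L·ΔT = 14.7×10⁻⁶ × 539.0 mm × 138.0 K = 1090 µm.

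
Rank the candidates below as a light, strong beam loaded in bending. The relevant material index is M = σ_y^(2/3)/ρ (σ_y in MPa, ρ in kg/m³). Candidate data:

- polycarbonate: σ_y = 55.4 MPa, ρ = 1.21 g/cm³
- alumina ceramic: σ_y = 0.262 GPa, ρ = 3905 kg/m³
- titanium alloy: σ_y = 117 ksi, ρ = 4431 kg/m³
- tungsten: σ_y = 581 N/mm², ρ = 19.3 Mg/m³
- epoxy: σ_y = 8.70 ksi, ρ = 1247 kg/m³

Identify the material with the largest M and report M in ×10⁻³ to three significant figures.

After converting to SI:
  polycarbonate: σ_y = 55.40 MPa, ρ = 1210 kg/m³
  alumina ceramic: σ_y = 262.0 MPa, ρ = 3905 kg/m³
  titanium alloy: σ_y = 806.7 MPa, ρ = 4431 kg/m³
  tungsten: σ_y = 581.0 MPa, ρ = 19300 kg/m³
  epoxy: σ_y = 59.98 MPa, ρ = 1247 kg/m³
  titanium alloy: M = 19.6×10⁻³
  epoxy: M = 12.3×10⁻³
  polycarbonate: M = 12.0×10⁻³
  alumina ceramic: M = 10.5×10⁻³
  tungsten: M = 3.61×10⁻³
Highest index: titanium alloy.

titanium alloy, M = 19.6×10⁻³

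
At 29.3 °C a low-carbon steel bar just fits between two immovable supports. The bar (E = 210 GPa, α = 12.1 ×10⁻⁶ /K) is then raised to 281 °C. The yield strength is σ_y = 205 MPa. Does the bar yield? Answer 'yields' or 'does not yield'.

ΔT = 251.7 K. Constrained thermal stress σ = E·α·ΔT = 210.0×10³ MPa × 12.1×10⁻⁶ × 251.7 = 640 MPa (compressive).
Compare to σ_y = 205 MPa: σ ≥ σ_y, so it yields.

yields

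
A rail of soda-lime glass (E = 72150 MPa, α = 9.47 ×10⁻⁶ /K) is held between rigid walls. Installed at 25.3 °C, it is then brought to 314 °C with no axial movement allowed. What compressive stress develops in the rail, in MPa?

197 MPa

E = 72150 MPa = 72.15 GPa.
ΔT = 288.7 K. Constrained thermal stress σ = E·α·ΔT = 72.15×10³ MPa × 9.47×10⁻⁶ × 288.7 = 197 MPa (compressive).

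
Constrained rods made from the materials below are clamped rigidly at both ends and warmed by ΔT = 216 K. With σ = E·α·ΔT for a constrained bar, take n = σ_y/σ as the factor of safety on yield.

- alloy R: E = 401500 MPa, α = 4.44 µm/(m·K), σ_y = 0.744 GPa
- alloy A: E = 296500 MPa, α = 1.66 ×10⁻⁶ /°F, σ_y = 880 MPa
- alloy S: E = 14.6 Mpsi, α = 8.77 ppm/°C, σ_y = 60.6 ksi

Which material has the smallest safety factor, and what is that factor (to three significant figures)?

alloy R, n = 1.93

Per material, after unit conversion:
  alloy R: E = 401.5, α = 4.44, σ_y = 744.0 → σ = 385 MPa, n = 1.93
  alloy A: E = 296.5, α = 2.99, σ_y = 880.0 → σ = 191 MPa, n = 4.60
  alloy S: E = 100.7, α = 8.77, σ_y = 417.8 → σ = 191 MPa, n = 2.19
The minimum is alloy R at n = 1.93.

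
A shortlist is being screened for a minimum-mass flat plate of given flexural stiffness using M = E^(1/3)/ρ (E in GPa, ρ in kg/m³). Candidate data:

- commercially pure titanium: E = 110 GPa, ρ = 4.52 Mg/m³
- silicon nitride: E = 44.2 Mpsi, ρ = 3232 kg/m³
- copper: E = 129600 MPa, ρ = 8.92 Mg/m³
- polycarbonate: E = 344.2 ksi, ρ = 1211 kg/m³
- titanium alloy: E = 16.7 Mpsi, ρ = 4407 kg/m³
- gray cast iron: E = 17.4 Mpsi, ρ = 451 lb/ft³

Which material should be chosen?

Normalizing units and computing the index:
  commercially pure titanium: E = 110.0 GPa, ρ = 4520 kg/m³
  silicon nitride: E = 304.7 GPa, ρ = 3232 kg/m³
  copper: E = 129.6 GPa, ρ = 8920 kg/m³
  polycarbonate: E = 2.373 GPa, ρ = 1211 kg/m³
  titanium alloy: E = 115.1 GPa, ρ = 4407 kg/m³
  gray cast iron: E = 120.0 GPa, ρ = 7224 kg/m³
  silicon nitride: M = 2.08×10⁻³
  titanium alloy: M = 1.10×10⁻³
  polycarbonate: M = 1.10×10⁻³
  commercially pure titanium: M = 1.06×10⁻³
  gray cast iron: M = 0.683×10⁻³
  copper: M = 0.567×10⁻³
Silicon nitride has the largest M.

silicon nitride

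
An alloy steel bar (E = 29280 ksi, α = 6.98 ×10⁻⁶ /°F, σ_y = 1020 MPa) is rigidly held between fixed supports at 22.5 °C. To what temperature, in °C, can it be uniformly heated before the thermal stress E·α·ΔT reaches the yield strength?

425 °C

E = 29280 ksi = 201.9 GPa.
α = 6.98×10⁻⁶/°F × 9/5 = 12.6×10⁻⁶/K.
E·α·ΔT = 1020 MPa ⇒ ΔT = 1020 / (201.9×10³ × 12.6×10⁻⁶) = 402.1 K.
T = 22.5 + 402.1 = 424.6 °C.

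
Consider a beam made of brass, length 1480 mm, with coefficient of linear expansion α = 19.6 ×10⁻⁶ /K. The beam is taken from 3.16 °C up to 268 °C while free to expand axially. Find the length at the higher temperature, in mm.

1487.7 mm

ΔT = 268 − 3.16 = 264.8 K.
ΔL = α·L₀·ΔT = 19.6×10⁻⁶ × 1480 mm × 264.8 K = 7.68 mm.
L = L₀ + ΔL = 1480 + 7.68 = 1487.7 mm.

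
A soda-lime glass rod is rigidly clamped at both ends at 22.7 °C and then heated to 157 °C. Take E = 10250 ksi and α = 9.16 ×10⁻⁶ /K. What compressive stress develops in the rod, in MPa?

E = 10250 ksi = 70.67 GPa.
ΔT = 134.3 K. Constrained thermal stress σ = E·α·ΔT = 70.67×10³ MPa × 9.16×10⁻⁶ × 134.3 = 86.9 MPa (compressive).

86.9 MPa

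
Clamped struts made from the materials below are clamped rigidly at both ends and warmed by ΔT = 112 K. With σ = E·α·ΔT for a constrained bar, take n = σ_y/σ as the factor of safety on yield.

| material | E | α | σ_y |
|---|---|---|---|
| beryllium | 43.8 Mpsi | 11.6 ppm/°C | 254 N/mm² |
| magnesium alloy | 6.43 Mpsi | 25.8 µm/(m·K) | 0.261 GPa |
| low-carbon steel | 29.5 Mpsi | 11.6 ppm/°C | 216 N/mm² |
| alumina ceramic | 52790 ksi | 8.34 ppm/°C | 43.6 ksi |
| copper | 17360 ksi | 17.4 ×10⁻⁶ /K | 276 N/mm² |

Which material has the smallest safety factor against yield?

Converting E to GPa, α to ×10⁻⁶/K, σ_y to MPa, then σ and n for each:
  beryllium: E = 302.0, α = 11.6, σ_y = 254.0 → σ = 392 MPa, n = 0.647
  magnesium alloy: E = 44.33, α = 25.8, σ_y = 261.0 → σ = 128 MPa, n = 2.04
  low-carbon steel: E = 203.4, α = 11.6, σ_y = 216.0 → σ = 264 MPa, n = 0.817
  alumina ceramic: E = 364.0, α = 8.34, σ_y = 300.6 → σ = 340 MPa, n = 0.884
  copper: E = 119.7, α = 17.4, σ_y = 276.0 → σ = 233 MPa, n = 1.18
The minimum is beryllium at n = 0.647.

beryllium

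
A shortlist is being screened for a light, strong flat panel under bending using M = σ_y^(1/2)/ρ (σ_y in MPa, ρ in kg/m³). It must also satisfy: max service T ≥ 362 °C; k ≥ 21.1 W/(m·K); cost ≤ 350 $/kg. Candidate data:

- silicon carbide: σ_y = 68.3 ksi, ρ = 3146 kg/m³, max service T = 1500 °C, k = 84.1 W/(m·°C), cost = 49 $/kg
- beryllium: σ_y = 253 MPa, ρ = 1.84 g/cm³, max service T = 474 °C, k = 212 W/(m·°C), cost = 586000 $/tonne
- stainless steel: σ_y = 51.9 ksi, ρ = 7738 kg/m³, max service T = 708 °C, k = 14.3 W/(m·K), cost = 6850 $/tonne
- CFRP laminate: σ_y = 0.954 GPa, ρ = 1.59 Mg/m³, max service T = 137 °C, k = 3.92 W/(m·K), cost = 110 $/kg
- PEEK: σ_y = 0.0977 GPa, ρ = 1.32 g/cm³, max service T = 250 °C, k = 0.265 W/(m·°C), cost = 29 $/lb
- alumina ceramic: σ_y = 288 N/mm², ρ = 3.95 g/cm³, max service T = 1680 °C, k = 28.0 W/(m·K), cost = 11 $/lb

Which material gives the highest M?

silicon carbide

Screen on constraints: max service T ≥ 362 °C; k ≥ 21.1 W/(m·K); cost ≤ 350 $/kg. Survivors: silicon carbide, alumina ceramic.
Convert each candidate to consistent units, then evaluate M:
  silicon carbide: σ_y = 470.9 MPa, ρ = 3146 kg/m³
  alumina ceramic: σ_y = 288.0 MPa, ρ = 3950 kg/m³
  silicon carbide: M = 6.90×10⁻³
  alumina ceramic: M = 4.30×10⁻³
Silicon carbide has the largest M.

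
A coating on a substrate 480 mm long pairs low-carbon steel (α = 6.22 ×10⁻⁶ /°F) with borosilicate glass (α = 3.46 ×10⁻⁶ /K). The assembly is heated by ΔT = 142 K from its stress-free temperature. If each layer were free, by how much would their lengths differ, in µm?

527 µm

low-carbon steel: α = 6.22×10⁻⁶/°F × 9/5 = 11.2×10⁻⁶/K.
Δα = |11.2 − 3.46|×10⁻⁶/K = 7.74×10⁻⁶/K.
ΔL_mismatch = Δα·L·ΔT = 7.74×10⁻⁶ × 480.0 mm × 142.0 K = 527 µm.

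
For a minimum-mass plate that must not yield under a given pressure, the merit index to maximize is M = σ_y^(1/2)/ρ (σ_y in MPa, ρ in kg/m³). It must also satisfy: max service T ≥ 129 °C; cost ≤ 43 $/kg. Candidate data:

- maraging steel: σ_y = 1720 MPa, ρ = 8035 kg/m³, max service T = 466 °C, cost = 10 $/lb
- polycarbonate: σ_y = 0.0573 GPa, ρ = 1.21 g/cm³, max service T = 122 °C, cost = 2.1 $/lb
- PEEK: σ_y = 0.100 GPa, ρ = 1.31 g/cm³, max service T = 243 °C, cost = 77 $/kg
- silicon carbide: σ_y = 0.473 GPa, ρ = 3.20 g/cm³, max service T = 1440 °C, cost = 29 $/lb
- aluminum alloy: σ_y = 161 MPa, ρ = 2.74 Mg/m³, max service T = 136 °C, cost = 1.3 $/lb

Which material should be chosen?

Screen on constraints: max service T ≥ 129 °C; cost ≤ 43 $/kg. Survivors: maraging steel, aluminum alloy.
Putting every candidate on a common basis:
  maraging steel: σ_y = 1720 MPa, ρ = 8035 kg/m³
  aluminum alloy: σ_y = 161.0 MPa, ρ = 2740 kg/m³
  maraging steel: M = 5.16×10⁻³
  aluminum alloy: M = 4.63×10⁻³
Highest index: maraging steel.

maraging steel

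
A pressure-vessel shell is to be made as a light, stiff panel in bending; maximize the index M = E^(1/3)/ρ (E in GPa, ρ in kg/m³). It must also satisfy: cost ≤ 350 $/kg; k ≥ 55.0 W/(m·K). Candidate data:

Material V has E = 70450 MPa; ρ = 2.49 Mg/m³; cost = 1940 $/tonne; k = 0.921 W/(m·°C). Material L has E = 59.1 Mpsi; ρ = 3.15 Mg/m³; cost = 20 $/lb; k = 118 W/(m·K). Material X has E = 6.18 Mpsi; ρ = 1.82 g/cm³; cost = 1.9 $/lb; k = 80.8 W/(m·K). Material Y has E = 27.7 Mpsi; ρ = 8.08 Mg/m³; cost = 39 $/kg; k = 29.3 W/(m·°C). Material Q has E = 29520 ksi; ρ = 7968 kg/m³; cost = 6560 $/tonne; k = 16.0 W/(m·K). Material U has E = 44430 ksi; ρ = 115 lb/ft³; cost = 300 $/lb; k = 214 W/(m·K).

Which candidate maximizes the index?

Screen on constraints: cost ≤ 350 $/kg; k ≥ 55.0 W/(m·K). Survivors: material L, material X.
Normalizing units and computing the index:
  material L: E = 407.5 GPa, ρ = 3150 kg/m³
  material X: E = 42.61 GPa, ρ = 1820 kg/m³
  material L: M = 2.35×10⁻³
  material X: M = 1.92×10⁻³
Material L ranks first.

material L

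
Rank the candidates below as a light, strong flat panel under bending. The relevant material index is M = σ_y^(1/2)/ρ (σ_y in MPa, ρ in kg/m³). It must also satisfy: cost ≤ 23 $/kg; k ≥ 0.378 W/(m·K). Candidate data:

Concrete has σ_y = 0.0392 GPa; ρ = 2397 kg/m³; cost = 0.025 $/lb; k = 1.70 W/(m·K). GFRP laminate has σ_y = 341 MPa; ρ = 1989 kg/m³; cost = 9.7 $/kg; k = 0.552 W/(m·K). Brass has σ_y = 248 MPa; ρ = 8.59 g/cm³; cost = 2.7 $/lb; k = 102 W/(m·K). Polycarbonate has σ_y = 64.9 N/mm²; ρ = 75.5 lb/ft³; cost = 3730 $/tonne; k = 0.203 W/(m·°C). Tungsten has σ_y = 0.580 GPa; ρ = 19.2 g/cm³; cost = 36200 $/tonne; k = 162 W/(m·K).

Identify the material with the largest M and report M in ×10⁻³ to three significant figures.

Screen on constraints: cost ≤ 23 $/kg; k ≥ 0.378 W/(m·K). Survivors: concrete, GFRP laminate, brass.
After converting to SI:
  concrete: σ_y = 39.20 MPa, ρ = 2397 kg/m³
  GFRP laminate: σ_y = 341.0 MPa, ρ = 1989 kg/m³
  brass: σ_y = 248.0 MPa, ρ = 8590 kg/m³
  GFRP laminate: M = 9.28×10⁻³
  concrete: M = 2.61×10⁻³
  brass: M = 1.83×10⁻³
Highest index: GFRP laminate.

GFRP laminate, M = 9.28×10⁻³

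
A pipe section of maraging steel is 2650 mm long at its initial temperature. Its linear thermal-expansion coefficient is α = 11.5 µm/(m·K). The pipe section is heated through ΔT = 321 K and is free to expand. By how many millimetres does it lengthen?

9.78 mm

ΔL = α·L₀·ΔT = 11.5×10⁻⁶ × 2650 mm × 321.0 K = 9.78 mm.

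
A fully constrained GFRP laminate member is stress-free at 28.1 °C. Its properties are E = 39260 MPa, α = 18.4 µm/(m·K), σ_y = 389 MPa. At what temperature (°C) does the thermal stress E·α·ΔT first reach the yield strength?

E = 39260 MPa = 39.26 GPa.
E·α·ΔT = 389.0 MPa ⇒ ΔT = 389.0 / (39.26×10³ × 18.4×10⁻⁶) = 538.5 K.
T = 28.1 + 538.5 = 566.6 °C.

567 °C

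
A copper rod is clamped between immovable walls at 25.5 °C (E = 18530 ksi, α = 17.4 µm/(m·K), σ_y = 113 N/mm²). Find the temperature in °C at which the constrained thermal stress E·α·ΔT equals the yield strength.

76.3 °C

E = 18530 ksi = 127.8 GPa.
σ_y = 113 N/mm² = 113.0 MPa.
E·α·ΔT = 113.0 MPa ⇒ ΔT = 113.0 / (127.8×10³ × 17.4×10⁻⁶) = 50.83 K.
T = 25.5 + 50.83 = 76.33 °C.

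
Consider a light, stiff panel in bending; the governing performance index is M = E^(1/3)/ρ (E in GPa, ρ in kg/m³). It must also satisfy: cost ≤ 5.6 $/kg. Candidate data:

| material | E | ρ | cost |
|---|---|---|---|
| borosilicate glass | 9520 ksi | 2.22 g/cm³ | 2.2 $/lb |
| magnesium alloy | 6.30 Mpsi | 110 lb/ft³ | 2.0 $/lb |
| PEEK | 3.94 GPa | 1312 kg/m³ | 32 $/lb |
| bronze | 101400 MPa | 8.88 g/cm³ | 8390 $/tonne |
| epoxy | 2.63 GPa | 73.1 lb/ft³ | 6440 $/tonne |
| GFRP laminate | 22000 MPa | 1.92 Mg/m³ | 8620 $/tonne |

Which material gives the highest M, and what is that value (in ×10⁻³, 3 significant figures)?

Screen on constraints: cost ≤ 5.6 $/kg. Survivors: borosilicate glass, magnesium alloy.
Normalizing units and computing the index:
  borosilicate glass: E = 65.64 GPa, ρ = 2220 kg/m³
  magnesium alloy: E = 43.44 GPa, ρ = 1762 kg/m³
  magnesium alloy: M = 1.99×10⁻³
  borosilicate glass: M = 1.82×10⁻³
Magnesium alloy ranks first.

magnesium alloy, M = 1.99×10⁻³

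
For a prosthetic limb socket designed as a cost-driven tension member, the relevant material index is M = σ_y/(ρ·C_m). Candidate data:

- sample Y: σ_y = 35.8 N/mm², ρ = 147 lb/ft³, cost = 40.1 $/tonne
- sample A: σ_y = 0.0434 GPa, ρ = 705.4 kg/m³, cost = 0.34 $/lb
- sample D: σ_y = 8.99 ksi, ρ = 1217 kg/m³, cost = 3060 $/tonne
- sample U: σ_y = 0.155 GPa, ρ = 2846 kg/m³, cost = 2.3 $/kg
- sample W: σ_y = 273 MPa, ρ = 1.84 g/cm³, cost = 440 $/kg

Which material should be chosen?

sample Y

Convert each candidate to consistent units, then evaluate M:
  sample Y: σ_y = 35.80 MPa, ρ = 2355 kg/m³, cost = 0.04010 $/kg
  sample A: σ_y = 43.40 MPa, ρ = 705.4 kg/m³, cost = 0.7496 $/kg
  sample D: σ_y = 61.98 MPa, ρ = 1217 kg/m³, cost = 3.060 $/kg
  sample U: σ_y = 155.0 MPa, ρ = 2846 kg/m³, cost = 2.300 $/kg
  sample W: σ_y = 273.0 MPa, ρ = 1840 kg/m³, cost = 440.0 $/kg
  sample Y: M = 379 kN·m per $
  sample A: M = 82.1 kN·m per $
  sample U: M = 23.7 kN·m per $
  sample D: M = 16.6 kN·m per $
  sample W: M = 0.337 kN·m per $
Sample Y ranks first.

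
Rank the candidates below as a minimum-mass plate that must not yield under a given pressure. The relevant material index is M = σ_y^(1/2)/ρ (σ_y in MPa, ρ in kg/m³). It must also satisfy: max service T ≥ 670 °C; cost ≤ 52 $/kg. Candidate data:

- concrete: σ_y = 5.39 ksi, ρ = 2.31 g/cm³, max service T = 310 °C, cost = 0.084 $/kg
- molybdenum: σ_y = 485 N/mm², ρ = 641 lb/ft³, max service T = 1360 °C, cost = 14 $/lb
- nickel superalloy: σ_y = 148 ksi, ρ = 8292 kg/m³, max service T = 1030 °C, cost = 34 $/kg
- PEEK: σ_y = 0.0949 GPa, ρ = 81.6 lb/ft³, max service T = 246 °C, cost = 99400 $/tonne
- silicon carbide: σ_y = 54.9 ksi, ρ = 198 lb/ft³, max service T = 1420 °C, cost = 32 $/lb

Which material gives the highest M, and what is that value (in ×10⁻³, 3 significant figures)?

Screen on constraints: max service T ≥ 670 °C; cost ≤ 52 $/kg. Survivors: molybdenum, nickel superalloy.
Convert each candidate to consistent units, then evaluate M:
  molybdenum: σ_y = 485.0 MPa, ρ = 10270 kg/m³
  nickel superalloy: σ_y = 1020 MPa, ρ = 8292 kg/m³
  nickel superalloy: M = 3.85×10⁻³
  molybdenum: M = 2.14×10⁻³
The maximum is for nickel superalloy.

nickel superalloy, M = 3.85×10⁻³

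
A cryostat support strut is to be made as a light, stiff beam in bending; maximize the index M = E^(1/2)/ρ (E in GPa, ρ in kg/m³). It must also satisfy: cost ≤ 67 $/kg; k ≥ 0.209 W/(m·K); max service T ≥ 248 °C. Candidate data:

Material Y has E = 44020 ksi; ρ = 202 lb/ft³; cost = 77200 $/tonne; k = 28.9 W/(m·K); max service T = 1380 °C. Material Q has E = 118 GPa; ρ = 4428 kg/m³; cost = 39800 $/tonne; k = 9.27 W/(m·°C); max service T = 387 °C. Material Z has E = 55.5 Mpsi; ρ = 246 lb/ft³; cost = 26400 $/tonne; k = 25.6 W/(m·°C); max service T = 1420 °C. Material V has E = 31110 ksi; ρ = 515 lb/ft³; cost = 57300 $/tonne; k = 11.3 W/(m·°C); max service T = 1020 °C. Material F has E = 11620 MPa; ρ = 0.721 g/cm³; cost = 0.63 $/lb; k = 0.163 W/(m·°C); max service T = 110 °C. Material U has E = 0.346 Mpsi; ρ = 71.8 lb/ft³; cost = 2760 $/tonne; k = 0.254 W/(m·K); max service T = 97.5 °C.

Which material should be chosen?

Screen on constraints: cost ≤ 67 $/kg; k ≥ 0.209 W/(m·K); max service T ≥ 248 °C. Survivors: material Q, material Z, material V.
Normalizing units and computing the index:
  material Q: E = 118.0 GPa, ρ = 4428 kg/m³
  material Z: E = 382.7 GPa, ρ = 3941 kg/m³
  material V: E = 214.5 GPa, ρ = 8250 kg/m³
  material Z: M = 4.96×10⁻³
  material Q: M = 2.45×10⁻³
  material V: M = 1.78×10⁻³
The maximum is for material Z.

material Z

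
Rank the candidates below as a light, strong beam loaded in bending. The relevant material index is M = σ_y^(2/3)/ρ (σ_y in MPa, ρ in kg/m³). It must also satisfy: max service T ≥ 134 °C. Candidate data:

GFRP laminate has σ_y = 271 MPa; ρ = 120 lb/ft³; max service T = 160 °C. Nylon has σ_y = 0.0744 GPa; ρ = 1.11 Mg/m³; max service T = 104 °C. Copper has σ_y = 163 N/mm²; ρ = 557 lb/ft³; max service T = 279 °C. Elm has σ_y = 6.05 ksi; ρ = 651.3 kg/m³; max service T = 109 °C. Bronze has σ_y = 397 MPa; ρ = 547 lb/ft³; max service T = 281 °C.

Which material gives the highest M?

Screen on constraints: max service T ≥ 134 °C. Survivors: GFRP laminate, copper, bronze.
Convert each candidate to consistent units, then evaluate M:
  GFRP laminate: σ_y = 271.0 MPa, ρ = 1922 kg/m³
  copper: σ_y = 163.0 MPa, ρ = 8922 kg/m³
  bronze: σ_y = 397.0 MPa, ρ = 8762 kg/m³
  GFRP laminate: M = 21.8×10⁻³
  bronze: M = 6.16×10⁻³
  copper: M = 3.34×10⁻³
GFRP laminate has the largest M.

GFRP laminate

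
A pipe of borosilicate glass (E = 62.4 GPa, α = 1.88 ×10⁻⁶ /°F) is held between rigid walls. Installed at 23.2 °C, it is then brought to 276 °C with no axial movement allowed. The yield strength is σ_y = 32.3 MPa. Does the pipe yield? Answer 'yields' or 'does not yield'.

α = 1.88×10⁻⁶/°F × 9/5 = 3.38×10⁻⁶/K.
ΔT = 252.8 K. Constrained thermal stress σ = E·α·ΔT = 62.40×10³ MPa × 3.38×10⁻⁶ × 252.8 = 53.4 MPa (compressive).
Compare to σ_y = 32.3 MPa: σ ≥ σ_y, so it yields.

yields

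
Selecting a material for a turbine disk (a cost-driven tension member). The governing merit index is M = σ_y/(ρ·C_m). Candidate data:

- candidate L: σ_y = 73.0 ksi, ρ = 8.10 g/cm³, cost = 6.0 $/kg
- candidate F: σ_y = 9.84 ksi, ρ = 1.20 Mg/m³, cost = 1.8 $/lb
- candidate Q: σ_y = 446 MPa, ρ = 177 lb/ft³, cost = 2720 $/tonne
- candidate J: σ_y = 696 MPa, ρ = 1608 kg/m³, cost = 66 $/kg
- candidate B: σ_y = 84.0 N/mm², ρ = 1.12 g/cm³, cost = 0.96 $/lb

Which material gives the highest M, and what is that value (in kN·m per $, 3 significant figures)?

Putting every candidate on a common basis:
  candidate L: σ_y = 503.3 MPa, ρ = 8100 kg/m³, cost = 6.000 $/kg
  candidate F: σ_y = 67.84 MPa, ρ = 1200 kg/m³, cost = 3.968 $/kg
  candidate Q: σ_y = 446.0 MPa, ρ = 2835 kg/m³, cost = 2.720 $/kg
  candidate J: σ_y = 696.0 MPa, ρ = 1608 kg/m³, cost = 66.00 $/kg
  candidate B: σ_y = 84.00 MPa, ρ = 1120 kg/m³, cost = 2.116 $/kg
  candidate Q: M = 57.8 kN·m per $
  candidate B: M = 35.4 kN·m per $
  candidate F: M = 14.2 kN·m per $
  candidate L: M = 10.4 kN·m per $
  candidate J: M = 6.56 kN·m per $
Candidate Q ranks first.

candidate Q, M = 57.8 kN·m per $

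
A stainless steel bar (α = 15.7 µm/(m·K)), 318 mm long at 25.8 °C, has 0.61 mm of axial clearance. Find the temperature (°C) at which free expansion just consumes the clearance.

α·L₀·ΔT = 0.61 mm ⇒ ΔT = 0.61 / (15.7×10⁻⁶ × 318.0) = 122.2 K.
T = 25.8 + 122.2 = 148.0 °C.

148 °C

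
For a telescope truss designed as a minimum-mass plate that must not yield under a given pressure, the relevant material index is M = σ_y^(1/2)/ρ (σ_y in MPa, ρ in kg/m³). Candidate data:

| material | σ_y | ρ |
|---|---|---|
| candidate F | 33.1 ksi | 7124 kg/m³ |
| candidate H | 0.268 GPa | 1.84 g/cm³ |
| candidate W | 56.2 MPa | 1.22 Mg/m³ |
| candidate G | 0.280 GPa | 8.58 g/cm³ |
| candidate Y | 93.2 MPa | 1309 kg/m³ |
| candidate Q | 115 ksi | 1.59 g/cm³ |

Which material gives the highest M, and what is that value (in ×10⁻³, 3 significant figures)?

After converting to SI:
  candidate F: σ_y = 228.2 MPa, ρ = 7124 kg/m³
  candidate H: σ_y = 268.0 MPa, ρ = 1840 kg/m³
  candidate W: σ_y = 56.20 MPa, ρ = 1220 kg/m³
  candidate G: σ_y = 280.0 MPa, ρ = 8580 kg/m³
  candidate Y: σ_y = 93.20 MPa, ρ = 1309 kg/m³
  candidate Q: σ_y = 792.9 MPa, ρ = 1590 kg/m³
  candidate Q: M = 17.7×10⁻³
  candidate H: M = 8.90×10⁻³
  candidate Y: M = 7.38×10⁻³
  candidate W: M = 6.14×10⁻³
  candidate F: M = 2.12×10⁻³
  candidate G: M = 1.95×10⁻³
Candidate Q ranks first.

candidate Q, M = 17.7×10⁻³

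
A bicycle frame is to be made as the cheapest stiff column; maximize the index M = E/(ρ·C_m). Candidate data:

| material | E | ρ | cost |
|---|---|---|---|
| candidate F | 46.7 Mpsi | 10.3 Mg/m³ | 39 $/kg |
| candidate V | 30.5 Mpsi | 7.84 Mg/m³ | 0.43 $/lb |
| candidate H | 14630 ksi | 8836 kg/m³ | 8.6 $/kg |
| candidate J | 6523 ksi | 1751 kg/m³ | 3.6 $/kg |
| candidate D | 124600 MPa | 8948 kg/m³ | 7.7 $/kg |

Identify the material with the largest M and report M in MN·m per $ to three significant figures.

candidate V, M = 28.3 MN·m per $

Normalizing units and computing the index:
  candidate F: E = 322.0 GPa, ρ = 10300 kg/m³, cost = 39.00 $/kg
  candidate V: E = 210.3 GPa, ρ = 7840 kg/m³, cost = 0.9480 $/kg
  candidate H: E = 100.9 GPa, ρ = 8836 kg/m³, cost = 8.600 $/kg
  candidate J: E = 44.97 GPa, ρ = 1751 kg/m³, cost = 3.600 $/kg
  candidate D: E = 124.6 GPa, ρ = 8948 kg/m³, cost = 7.700 $/kg
  candidate V: M = 28.3 MN·m per $
  candidate J: M = 7.13 MN·m per $
  candidate D: M = 1.81 MN·m per $
  candidate H: M = 1.33 MN·m per $
  candidate F: M = 0.802 MN·m per $
Highest index: candidate V.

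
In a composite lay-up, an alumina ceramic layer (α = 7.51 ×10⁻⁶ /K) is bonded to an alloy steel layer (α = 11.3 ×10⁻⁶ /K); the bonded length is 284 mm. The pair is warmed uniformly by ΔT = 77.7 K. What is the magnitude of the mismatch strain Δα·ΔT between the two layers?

2.94×10⁻⁴

Δα = |7.51 − 11.3|×10⁻⁶/K = 3.79×10⁻⁶/K.
Mismatch strain = Δα·ΔT = 3.79×10⁻⁶ × 77.7 = 2.94×10⁻⁴.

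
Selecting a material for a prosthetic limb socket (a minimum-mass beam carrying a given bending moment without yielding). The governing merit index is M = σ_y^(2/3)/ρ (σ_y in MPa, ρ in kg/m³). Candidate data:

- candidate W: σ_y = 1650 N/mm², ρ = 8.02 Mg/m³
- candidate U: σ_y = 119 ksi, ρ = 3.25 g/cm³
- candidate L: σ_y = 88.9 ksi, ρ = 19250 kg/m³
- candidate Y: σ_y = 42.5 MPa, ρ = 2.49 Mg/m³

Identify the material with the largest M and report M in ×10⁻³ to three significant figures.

In SI units:
  candidate W: σ_y = 1650 MPa, ρ = 8020 kg/m³
  candidate U: σ_y = 820.5 MPa, ρ = 3250 kg/m³
  candidate L: σ_y = 612.9 MPa, ρ = 19250 kg/m³
  candidate Y: σ_y = 42.50 MPa, ρ = 2490 kg/m³
  candidate U: M = 27.0×10⁻³
  candidate W: M = 17.4×10⁻³
  candidate Y: M = 4.89×10⁻³
  candidate L: M = 3.75×10⁻³
Candidate U ranks first.

candidate U, M = 27.0×10⁻³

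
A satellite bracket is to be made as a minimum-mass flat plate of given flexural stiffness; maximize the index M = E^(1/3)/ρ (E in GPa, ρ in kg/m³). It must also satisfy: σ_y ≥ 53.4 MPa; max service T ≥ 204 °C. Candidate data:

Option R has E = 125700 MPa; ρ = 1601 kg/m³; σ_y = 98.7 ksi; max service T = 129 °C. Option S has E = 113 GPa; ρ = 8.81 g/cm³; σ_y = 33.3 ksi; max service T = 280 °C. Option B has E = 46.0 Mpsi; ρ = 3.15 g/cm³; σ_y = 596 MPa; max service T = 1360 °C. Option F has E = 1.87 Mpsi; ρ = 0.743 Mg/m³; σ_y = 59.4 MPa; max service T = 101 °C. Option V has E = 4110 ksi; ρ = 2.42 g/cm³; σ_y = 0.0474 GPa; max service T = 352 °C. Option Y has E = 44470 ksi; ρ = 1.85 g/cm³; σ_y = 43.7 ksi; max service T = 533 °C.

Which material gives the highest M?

option Y

Screen on constraints: σ_y ≥ 53.4 MPa; max service T ≥ 204 °C. Survivors: option S, option B, option Y.
Convert each candidate to consistent units, then evaluate M:
  option S: E = 113.0 GPa, ρ = 8810 kg/m³
  option B: E = 317.2 GPa, ρ = 3150 kg/m³
  option Y: E = 306.6 GPa, ρ = 1850 kg/m³
  option Y: M = 3.64×10⁻³
  option B: M = 2.16×10⁻³
  option S: M = 0.549×10⁻³
The maximum is for option Y.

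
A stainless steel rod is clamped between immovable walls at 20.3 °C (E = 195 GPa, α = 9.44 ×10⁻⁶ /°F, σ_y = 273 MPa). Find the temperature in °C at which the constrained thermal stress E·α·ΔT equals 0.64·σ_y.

α = 9.44×10⁻⁶/°F × 9/5 = 17.0×10⁻⁶/K.
E·α·ΔT = 174.7 MPa ⇒ ΔT = 174.7 / (195.0×10³ × 17.0×10⁻⁶) = 52.73 K.
T = 20.3 + 52.73 = 73.03 °C.

73.0 °C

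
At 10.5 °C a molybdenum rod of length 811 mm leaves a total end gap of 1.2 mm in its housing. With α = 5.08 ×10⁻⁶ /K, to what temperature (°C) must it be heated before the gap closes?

302 °C

α·L₀·ΔT = 1.2 mm ⇒ ΔT = 1.2 / (5.08×10⁻⁶ × 811.0) = 291.3 K.
T = 10.5 + 291.3 = 301.8 °C.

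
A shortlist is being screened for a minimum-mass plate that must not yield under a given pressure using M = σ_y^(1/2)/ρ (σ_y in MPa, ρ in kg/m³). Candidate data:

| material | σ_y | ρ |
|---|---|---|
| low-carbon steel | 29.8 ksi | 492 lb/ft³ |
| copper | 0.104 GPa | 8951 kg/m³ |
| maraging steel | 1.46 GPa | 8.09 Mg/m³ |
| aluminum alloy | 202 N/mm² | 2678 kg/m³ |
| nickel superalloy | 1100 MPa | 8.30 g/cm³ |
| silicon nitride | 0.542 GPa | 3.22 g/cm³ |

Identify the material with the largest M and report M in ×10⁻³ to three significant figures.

In SI units:
  low-carbon steel: σ_y = 205.5 MPa, ρ = 7881 kg/m³
  copper: σ_y = 104.0 MPa, ρ = 8951 kg/m³
  maraging steel: σ_y = 1460 MPa, ρ = 8090 kg/m³
  aluminum alloy: σ_y = 202.0 MPa, ρ = 2678 kg/m³
  nickel superalloy: σ_y = 1100 MPa, ρ = 8300 kg/m³
  silicon nitride: σ_y = 542.0 MPa, ρ = 3220 kg/m³
  silicon nitride: M = 7.23×10⁻³
  aluminum alloy: M = 5.31×10⁻³
  maraging steel: M = 4.72×10⁻³
  nickel superalloy: M = 4.00×10⁻³
  low-carbon steel: M = 1.82×10⁻³
  copper: M = 1.14×10⁻³
Highest index: silicon nitride.

silicon nitride, M = 7.23×10⁻³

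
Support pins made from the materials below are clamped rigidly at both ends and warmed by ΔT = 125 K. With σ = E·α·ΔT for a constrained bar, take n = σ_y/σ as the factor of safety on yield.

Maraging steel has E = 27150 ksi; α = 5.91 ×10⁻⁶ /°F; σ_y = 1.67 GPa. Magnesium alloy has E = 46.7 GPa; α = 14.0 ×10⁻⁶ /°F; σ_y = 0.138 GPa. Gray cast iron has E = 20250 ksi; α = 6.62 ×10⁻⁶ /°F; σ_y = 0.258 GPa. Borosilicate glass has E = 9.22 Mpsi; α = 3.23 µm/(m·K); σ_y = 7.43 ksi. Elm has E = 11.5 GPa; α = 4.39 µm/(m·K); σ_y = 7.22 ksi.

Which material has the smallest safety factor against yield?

With everything in SI (GPa, ×10⁻⁶/K, MPa):
  maraging steel: E = 187.2, α = 10.6, σ_y = 1670 → σ = 249 MPa, n = 6.71
  magnesium alloy: E = 46.70, α = 25.2, σ_y = 138.0 → σ = 147 MPa, n = 0.938
  gray cast iron: E = 139.6, α = 11.9, σ_y = 258.0 → σ = 208 MPa, n = 1.24
  borosilicate glass: E = 63.57, α = 3.23, σ_y = 51.23 → σ = 25.7 MPa, n = 2.00
  elm: E = 11.50, α = 4.39, σ_y = 49.78 → σ = 6.31 MPa, n = 7.89
Magnesium alloy has the lowest safety factor, n = 0.938.

magnesium alloy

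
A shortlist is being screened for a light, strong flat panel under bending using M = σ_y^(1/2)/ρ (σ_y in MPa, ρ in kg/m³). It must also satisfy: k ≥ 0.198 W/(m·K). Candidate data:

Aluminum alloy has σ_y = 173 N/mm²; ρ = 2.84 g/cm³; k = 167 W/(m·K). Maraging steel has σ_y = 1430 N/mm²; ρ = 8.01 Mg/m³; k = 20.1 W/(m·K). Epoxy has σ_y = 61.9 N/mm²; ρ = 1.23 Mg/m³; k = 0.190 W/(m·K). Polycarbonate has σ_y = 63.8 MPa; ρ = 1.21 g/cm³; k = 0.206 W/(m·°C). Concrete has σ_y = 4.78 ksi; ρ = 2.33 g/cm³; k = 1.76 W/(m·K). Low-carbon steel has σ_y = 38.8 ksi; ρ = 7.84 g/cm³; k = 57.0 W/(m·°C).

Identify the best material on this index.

Screen on constraints: k ≥ 0.198 W/(m·K). Survivors: aluminum alloy, maraging steel, polycarbonate, concrete, low-carbon steel.
Convert each candidate to consistent units, then evaluate M:
  aluminum alloy: σ_y = 173.0 MPa, ρ = 2840 kg/m³
  maraging steel: σ_y = 1430 MPa, ρ = 8010 kg/m³
  polycarbonate: σ_y = 63.80 MPa, ρ = 1210 kg/m³
  concrete: σ_y = 32.96 MPa, ρ = 2330 kg/m³
  low-carbon steel: σ_y = 267.5 MPa, ρ = 7840 kg/m³
  polycarbonate: M = 6.60×10⁻³
  maraging steel: M = 4.72×10⁻³
  aluminum alloy: M = 4.63×10⁻³
  concrete: M = 2.46×10⁻³
  low-carbon steel: M = 2.09×10⁻³
Polycarbonate ranks first.

polycarbonate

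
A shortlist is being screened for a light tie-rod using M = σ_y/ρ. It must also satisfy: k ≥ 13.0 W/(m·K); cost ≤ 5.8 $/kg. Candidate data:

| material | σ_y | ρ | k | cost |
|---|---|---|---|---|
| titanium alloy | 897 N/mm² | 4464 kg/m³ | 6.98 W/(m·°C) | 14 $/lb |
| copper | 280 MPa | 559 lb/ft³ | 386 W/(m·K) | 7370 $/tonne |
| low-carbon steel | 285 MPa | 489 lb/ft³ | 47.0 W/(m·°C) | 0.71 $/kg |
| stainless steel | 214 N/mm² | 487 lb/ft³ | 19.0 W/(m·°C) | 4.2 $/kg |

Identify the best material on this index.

Screen on constraints: k ≥ 13.0 W/(m·K); cost ≤ 5.8 $/kg. Survivors: low-carbon steel, stainless steel.
Putting every candidate on a common basis:
  low-carbon steel: σ_y = 285.0 MPa, ρ = 7833 kg/m³
  stainless steel: σ_y = 214.0 MPa, ρ = 7801 kg/m³
  low-carbon steel: M = 36.4 kN·m/kg
  stainless steel: M = 27.4 kN·m/kg
The maximum is for low-carbon steel.

low-carbon steel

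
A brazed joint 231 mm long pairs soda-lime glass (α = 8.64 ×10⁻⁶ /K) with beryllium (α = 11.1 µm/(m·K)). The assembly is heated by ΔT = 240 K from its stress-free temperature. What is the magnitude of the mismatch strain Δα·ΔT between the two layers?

5.90×10⁻⁴

Δα = |8.64 − 11.1|×10⁻⁶/K = 2.46×10⁻⁶/K.
Mismatch strain = Δα·ΔT = 2.46×10⁻⁶ × 240.0 = 5.90×10⁻⁴.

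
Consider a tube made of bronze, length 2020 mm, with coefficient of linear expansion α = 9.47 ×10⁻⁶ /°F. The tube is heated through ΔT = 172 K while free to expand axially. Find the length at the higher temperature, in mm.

2025.9 mm

Convert α: 9.47×10⁻⁶/°F × (9/5) = 17.0×10⁻⁶/K.
ΔL = α·L₀·ΔT = 17.0×10⁻⁶ × 2020 mm × 172.0 K = 5.92 mm.
L = L₀ + ΔL = 2020 + 5.92 = 2025.9 mm.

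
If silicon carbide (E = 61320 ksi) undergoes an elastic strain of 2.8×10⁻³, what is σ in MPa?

1180 MPa

E = 61320 ksi = 422.8 GPa.
σ = E·ε = 422800 MPa × 2.8×10⁻³ = 1180 MPa.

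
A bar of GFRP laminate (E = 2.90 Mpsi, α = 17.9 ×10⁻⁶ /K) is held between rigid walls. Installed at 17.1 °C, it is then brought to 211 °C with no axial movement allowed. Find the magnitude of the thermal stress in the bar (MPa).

69.4 MPa

E = 2.90 Mpsi = 19.99 GPa.
ΔT = 193.9 K. Constrained thermal stress σ = E·α·ΔT = 19.99×10³ MPa × 17.9×10⁻⁶ × 193.9 = 69.4 MPa (compressive).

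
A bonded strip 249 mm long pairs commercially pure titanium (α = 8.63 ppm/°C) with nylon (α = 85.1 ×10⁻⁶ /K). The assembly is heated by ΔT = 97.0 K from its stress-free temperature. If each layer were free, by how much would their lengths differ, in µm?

1850 µm

Δα = |8.63 − 85.1|×10⁻⁶/K = 76.5×10⁻⁶/K.
ΔL_mismatch = Δα·L·ΔT = 76.5×10⁻⁶ × 249.0 mm × 97.0 K = 1850 µm.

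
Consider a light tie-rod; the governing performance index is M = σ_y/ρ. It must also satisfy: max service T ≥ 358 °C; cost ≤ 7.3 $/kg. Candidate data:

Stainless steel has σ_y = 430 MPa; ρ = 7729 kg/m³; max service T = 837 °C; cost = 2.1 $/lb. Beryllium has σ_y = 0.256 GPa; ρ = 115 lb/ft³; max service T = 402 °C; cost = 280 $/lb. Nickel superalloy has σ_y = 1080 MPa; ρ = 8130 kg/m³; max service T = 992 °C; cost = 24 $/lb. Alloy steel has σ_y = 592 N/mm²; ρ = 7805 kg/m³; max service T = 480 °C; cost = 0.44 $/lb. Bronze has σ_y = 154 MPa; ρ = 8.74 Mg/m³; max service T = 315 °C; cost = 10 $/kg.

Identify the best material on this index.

Screen on constraints: max service T ≥ 358 °C; cost ≤ 7.3 $/kg. Survivors: stainless steel, alloy steel.
In SI units:
  stainless steel: σ_y = 430.0 MPa, ρ = 7729 kg/m³
  alloy steel: σ_y = 592.0 MPa, ρ = 7805 kg/m³
  alloy steel: M = 75.8 kN·m/kg
  stainless steel: M = 55.6 kN·m/kg
The maximum is for alloy steel.

alloy steel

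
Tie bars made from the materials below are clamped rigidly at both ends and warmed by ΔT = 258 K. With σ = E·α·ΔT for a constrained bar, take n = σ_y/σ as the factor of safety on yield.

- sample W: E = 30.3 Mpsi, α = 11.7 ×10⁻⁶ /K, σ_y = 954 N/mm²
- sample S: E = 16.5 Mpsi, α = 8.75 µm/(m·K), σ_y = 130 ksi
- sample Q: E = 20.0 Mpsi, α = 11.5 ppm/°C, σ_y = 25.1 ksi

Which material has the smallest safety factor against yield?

With everything in SI (GPa, ×10⁻⁶/K, MPa):
  sample W: E = 208.9, α = 11.7, σ_y = 954.0 → σ = 631 MPa, n = 1.51
  sample S: E = 113.8, α = 8.75, σ_y = 896.3 → σ = 257 MPa, n = 3.49
  sample Q: E = 137.9, α = 11.5, σ_y = 173.1 → σ = 409 MPa, n = 0.423
Smallest n: sample Q with n = 0.423.

sample Q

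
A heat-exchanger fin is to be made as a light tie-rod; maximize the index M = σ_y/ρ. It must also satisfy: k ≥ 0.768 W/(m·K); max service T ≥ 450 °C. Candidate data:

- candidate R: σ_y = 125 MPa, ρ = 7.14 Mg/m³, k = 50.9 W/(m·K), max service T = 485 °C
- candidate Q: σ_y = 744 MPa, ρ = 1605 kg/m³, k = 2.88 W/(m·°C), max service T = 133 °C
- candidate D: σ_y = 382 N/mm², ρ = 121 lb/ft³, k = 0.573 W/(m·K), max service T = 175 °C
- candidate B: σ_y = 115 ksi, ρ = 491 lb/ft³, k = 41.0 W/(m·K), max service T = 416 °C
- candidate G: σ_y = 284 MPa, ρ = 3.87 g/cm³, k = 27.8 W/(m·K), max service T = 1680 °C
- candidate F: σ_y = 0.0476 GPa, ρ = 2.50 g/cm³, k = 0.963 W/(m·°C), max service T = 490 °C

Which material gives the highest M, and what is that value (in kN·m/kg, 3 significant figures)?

Screen on constraints: k ≥ 0.768 W/(m·K); max service T ≥ 450 °C. Survivors: candidate R, candidate G, candidate F.
After converting to SI:
  candidate R: σ_y = 125.0 MPa, ρ = 7140 kg/m³
  candidate G: σ_y = 284.0 MPa, ρ = 3870 kg/m³
  candidate F: σ_y = 47.60 MPa, ρ = 2500 kg/m³
  candidate G: M = 73.4 kN·m/kg
  candidate F: M = 19.0 kN·m/kg
  candidate R: M = 17.5 kN·m/kg
The maximum is for candidate G.

candidate G, M = 73.4 kN·m/kg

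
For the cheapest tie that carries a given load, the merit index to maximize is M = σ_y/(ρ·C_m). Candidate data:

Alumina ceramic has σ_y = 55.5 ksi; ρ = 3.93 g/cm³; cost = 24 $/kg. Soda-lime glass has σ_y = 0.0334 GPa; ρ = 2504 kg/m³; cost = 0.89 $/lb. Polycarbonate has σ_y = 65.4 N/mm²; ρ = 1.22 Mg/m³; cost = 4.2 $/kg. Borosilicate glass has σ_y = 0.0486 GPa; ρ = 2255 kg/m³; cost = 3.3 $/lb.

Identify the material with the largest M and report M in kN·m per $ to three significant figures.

Putting every candidate on a common basis:
  alumina ceramic: σ_y = 382.7 MPa, ρ = 3930 kg/m³, cost = 24.00 $/kg
  soda-lime glass: σ_y = 33.40 MPa, ρ = 2504 kg/m³, cost = 1.962 $/kg
  polycarbonate: σ_y = 65.40 MPa, ρ = 1220 kg/m³, cost = 4.200 $/kg
  borosilicate glass: σ_y = 48.60 MPa, ρ = 2255 kg/m³, cost = 7.275 $/kg
  polycarbonate: M = 12.8 kN·m per $
  soda-lime glass: M = 6.80 kN·m per $
  alumina ceramic: M = 4.06 kN·m per $
  borosilicate glass: M = 2.96 kN·m per $
Polycarbonate has the largest M.

polycarbonate, M = 12.8 kN·m per $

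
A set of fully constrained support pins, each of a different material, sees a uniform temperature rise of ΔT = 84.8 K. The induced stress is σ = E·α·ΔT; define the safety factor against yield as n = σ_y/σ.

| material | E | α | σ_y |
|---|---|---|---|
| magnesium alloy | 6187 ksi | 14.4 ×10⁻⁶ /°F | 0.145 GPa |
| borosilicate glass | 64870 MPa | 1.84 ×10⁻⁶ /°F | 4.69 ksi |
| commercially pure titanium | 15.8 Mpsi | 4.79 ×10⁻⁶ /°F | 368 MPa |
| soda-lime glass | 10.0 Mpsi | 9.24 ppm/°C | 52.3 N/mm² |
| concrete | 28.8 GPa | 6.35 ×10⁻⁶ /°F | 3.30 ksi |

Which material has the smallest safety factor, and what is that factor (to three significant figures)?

concrete, n = 0.815

Per material, after unit conversion:
  magnesium alloy: E = 42.66, α = 25.9, σ_y = 145.0 → σ = 93.8 MPa, n = 1.55
  borosilicate glass: E = 64.87, α = 3.31, σ_y = 32.34 → σ = 18.2 MPa, n = 1.77
  commercially pure titanium: E = 108.9, α = 8.62, σ_y = 368.0 → σ = 79.6 MPa, n = 4.62
  soda-lime glass: E = 68.95, α = 9.24, σ_y = 52.30 → σ = 54.0 MPa, n = 0.968
  concrete: E = 28.80, α = 11.4, σ_y = 22.75 → σ = 27.9 MPa, n = 0.815
Smallest n: concrete with n = 0.815.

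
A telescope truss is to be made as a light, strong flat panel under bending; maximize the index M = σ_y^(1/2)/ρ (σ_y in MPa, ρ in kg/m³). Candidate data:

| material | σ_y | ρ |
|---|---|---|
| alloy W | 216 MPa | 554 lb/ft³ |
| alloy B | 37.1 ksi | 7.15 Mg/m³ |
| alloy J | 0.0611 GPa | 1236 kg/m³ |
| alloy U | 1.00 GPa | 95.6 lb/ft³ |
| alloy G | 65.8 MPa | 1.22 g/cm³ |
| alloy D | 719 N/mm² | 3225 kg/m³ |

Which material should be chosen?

alloy U

Normalizing units and computing the index:
  alloy W: σ_y = 216.0 MPa, ρ = 8874 kg/m³
  alloy B: σ_y = 255.8 MPa, ρ = 7150 kg/m³
  alloy J: σ_y = 61.10 MPa, ρ = 1236 kg/m³
  alloy U: σ_y = 1000 MPa, ρ = 1531 kg/m³
  alloy G: σ_y = 65.80 MPa, ρ = 1220 kg/m³
  alloy D: σ_y = 719.0 MPa, ρ = 3225 kg/m³
  alloy U: M = 20.7×10⁻³
  alloy D: M = 8.31×10⁻³
  alloy G: M = 6.65×10⁻³
  alloy J: M = 6.32×10⁻³
  alloy B: M = 2.24×10⁻³
  alloy W: M = 1.66×10⁻³
The maximum is for alloy U.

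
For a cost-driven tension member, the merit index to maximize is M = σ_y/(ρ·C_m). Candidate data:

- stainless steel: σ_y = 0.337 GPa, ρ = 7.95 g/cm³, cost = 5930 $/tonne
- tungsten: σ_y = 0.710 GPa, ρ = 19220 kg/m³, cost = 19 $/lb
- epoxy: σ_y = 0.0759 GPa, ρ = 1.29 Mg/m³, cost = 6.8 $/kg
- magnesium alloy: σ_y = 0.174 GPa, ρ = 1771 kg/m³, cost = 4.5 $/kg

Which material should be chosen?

magnesium alloy

In SI units:
  stainless steel: σ_y = 337.0 MPa, ρ = 7950 kg/m³, cost = 5.930 $/kg
  tungsten: σ_y = 710.0 MPa, ρ = 19220 kg/m³, cost = 41.89 $/kg
  epoxy: σ_y = 75.90 MPa, ρ = 1290 kg/m³, cost = 6.800 $/kg
  magnesium alloy: σ_y = 174.0 MPa, ρ = 1771 kg/m³, cost = 4.500 $/kg
  magnesium alloy: M = 21.8 kN·m per $
  epoxy: M = 8.65 kN·m per $
  stainless steel: M = 7.15 kN·m per $
  tungsten: M = 0.882 kN·m per $
Magnesium alloy has the largest M.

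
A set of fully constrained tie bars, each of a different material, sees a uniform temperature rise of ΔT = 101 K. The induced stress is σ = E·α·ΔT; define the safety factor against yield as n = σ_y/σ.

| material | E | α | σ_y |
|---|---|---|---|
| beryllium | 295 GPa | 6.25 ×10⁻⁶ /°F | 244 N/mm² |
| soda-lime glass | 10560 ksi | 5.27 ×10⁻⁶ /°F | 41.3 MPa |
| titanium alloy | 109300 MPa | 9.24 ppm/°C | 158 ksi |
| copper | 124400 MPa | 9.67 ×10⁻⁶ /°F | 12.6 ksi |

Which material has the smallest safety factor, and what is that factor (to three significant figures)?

copper, n = 0.397

Converting E to GPa, α to ×10⁻⁶/K, σ_y to MPa, then σ and n for each:
  beryllium: E = 295.0, α = 11.2, σ_y = 244.0 → σ = 335 MPa, n = 0.728
  soda-lime glass: E = 72.81, α = 9.49, σ_y = 41.30 → σ = 69.8 MPa, n = 0.592
  titanium alloy: E = 109.3, α = 9.24, σ_y = 1089 → σ = 102 MPa, n = 10.7
  copper: E = 124.4, α = 17.4, σ_y = 86.87 → σ = 219 MPa, n = 0.397
Copper has the lowest safety factor, n = 0.397.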